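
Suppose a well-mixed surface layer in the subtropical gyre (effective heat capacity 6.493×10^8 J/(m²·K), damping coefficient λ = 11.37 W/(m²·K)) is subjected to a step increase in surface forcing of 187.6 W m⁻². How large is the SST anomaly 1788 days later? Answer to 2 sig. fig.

Areal heat capacity C = 6.493×10^8 J/(m²·K) (given).
τ = C / λ = 6.49×10^8 / 11.37 = 5.71×10^7 s.
Equilibrium anomaly ΔT_eq = F / λ = 187.6 / 11.37 = 16.5 K.
t = 1788 days = 1.54×10^8 s, so t/τ = 2.71.
ΔT(t) = ΔT_eq (1 − e^(−t/τ)) = 16.5 × (1 − e^−2.71) = 15.4 K.

15 K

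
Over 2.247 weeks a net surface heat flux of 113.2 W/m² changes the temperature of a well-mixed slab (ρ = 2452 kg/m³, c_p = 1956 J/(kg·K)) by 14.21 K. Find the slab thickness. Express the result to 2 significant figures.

2.3 m

Heat input Q = F Δt = 113.2 × 1.36×10^6 s = 1.54×10^8 J/m².
Required areal heat capacity C = Q / ΔT = 1.08×10^7 J/(m²·K).
Depth D = C / (ρ c_p) = 1.08×10^7 / (2452 × 1956) = 2.26 m.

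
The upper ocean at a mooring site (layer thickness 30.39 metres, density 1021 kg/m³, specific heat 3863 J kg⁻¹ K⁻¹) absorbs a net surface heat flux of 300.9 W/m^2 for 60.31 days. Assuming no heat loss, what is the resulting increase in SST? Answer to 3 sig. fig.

13.1 K

Areal heat capacity C = ρ c_p D = 1021 × 3863 × 30.39 = 1.20×10^8 J/(m^2 K).
Net heat input Q = F Δt = 300.9 × (60.31 days × 86400 s/day) = 1.57×10^9 J/m².
ΔT = Q / C = 1.57×10^9 / 1.20×10^8 = 13.1 K.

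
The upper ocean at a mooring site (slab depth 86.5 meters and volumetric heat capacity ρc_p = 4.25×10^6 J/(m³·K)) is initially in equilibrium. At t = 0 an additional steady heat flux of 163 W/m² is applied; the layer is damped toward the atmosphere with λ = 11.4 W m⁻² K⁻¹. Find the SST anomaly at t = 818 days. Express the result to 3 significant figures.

12.7 K

Areal heat capacity C = ρc_p × D = 4.25×10^6 × 86.5 = 3.68×10^8 J m⁻² K⁻¹.
τ = C / λ = 3.68×10^8 / 11.4 = 3.22×10^7 s.
Equilibrium anomaly ΔT_eq = F / λ = 163 / 11.4 = 14.3 K.
t = 818 days = 7.07×10^7 s, so t/τ = 2.19.
ΔT(t) = ΔT_eq (1 − e^(−t/τ)) = 14.3 × (1 − e^−2.19) = 12.7 K.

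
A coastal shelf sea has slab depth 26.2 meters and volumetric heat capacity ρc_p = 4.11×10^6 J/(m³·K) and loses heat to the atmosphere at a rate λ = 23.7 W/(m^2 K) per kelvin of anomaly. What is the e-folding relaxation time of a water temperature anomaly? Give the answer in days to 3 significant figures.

Areal heat capacity C = ρc_p × D = 4.11×10^6 × 26.2 = 1.08×10^8 J/(m²·K).
Relaxation time τ = C / λ = 1.08×10^8 / 23.7 = 4.54×10^6 s.
In days: 4.54×10^6 s / (86400 s/day) = 52.6 days.

52.6 days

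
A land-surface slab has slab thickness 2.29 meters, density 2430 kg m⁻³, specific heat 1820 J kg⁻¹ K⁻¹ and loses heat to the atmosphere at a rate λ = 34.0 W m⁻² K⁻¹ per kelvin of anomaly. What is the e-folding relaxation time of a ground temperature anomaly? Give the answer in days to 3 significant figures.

Areal heat capacity C = ρ c_p D = 2430 × 1820 × 2.29 = 1.01×10^7 J/(m²·K).
Relaxation time τ = C / λ = 1.01×10^7 / 34.0 = 2.98×10^5 s.
In days: 2.98×10^5 s / (86400 s/day) = 3.45 days.

3.45 days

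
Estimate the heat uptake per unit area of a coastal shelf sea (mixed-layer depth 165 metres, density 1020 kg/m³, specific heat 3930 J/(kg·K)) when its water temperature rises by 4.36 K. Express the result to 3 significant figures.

Areal heat capacity C = ρ c_p D = 1020 × 3930 × 165 = 6.61×10^8 J m⁻² K⁻¹.
ΔQ = C ΔT = 6.61×10^8 × 4.36 = 2.88×10^9 J/m².

2.88×10^9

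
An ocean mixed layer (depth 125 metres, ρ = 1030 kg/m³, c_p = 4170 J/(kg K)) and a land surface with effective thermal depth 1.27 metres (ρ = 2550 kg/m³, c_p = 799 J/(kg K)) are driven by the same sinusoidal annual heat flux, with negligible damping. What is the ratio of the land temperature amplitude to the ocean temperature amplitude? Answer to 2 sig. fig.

C_ocean = 1030 × 4170 × 125 = 5.37×10^8 J/(m²·K).
C_land = 2550 × 799 × 1.27 = 2.59×10^6 J/(m²·K).
Undamped amplitude ∝ 1/C, so A_land/A_ocean = C_ocean/C_land = 207.

210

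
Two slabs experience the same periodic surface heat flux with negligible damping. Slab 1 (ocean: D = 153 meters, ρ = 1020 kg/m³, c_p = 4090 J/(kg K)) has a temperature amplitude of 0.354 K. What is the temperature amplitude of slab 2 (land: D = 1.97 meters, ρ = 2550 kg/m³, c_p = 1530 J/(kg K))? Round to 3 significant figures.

29.4 K

C_ocean = 6.38×10^8 J/(m²·K); C_land = 7.69×10^6 J/(m²·K).
A ∝ 1/C ⇒ A_land = A_ocean × C_ocean/C_land = 0.354 × 83.0 = 29.4 K.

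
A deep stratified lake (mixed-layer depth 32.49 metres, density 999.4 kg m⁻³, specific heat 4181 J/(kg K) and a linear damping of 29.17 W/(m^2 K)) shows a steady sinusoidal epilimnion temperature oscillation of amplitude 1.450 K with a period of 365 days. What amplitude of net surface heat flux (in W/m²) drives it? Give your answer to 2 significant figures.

Areal heat capacity C = ρ c_p D = 999.4 × 4181 × 32.49 = 1.36×10^8 J/(m^2 K).
ω = 2π / 3.15×10^7 s = 1.99×10^-7 s⁻¹.
√((Cω)² + λ²) = √((27.0)² + 29.17²) = 39.8 W/(m²·K).
F₀ = A × √((Cω)²+λ²) = 1.450 × 39.8 = 57.7 W/m².

58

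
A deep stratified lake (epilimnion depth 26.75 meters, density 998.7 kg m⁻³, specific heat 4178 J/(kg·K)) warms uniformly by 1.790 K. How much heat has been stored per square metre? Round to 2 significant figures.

2.0×10^8

Areal heat capacity C = ρ c_p D = 998.7 × 4178 × 26.75 = 1.12×10^8 J m⁻² K⁻¹.
ΔQ = C ΔT = 1.12×10^8 × 1.790 = 2.00×10^8 J/m².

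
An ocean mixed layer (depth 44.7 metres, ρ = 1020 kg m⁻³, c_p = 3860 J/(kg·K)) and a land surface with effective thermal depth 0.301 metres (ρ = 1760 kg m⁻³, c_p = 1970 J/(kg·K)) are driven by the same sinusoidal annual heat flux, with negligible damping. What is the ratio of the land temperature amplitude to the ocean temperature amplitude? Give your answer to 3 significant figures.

169

C_ocean = 1020 × 3860 × 44.7 = 1.76×10^8 J/(m²·K).
C_land = 1760 × 1970 × 0.301 = 1.04×10^6 J/(m²·K).
Undamped amplitude ∝ 1/C, so A_land/A_ocean = C_ocean/C_land = 169.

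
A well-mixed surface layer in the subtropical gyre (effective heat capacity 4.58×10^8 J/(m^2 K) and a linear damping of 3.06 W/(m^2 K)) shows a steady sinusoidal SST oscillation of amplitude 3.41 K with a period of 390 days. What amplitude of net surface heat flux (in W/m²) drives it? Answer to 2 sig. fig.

290

Areal heat capacity C = 4.58×10^8 J/(m^2 K) (given).
ω = 2π / 3.37×10^7 s = 1.86×10^-7 s⁻¹.
√((Cω)² + λ²) = √((85.4)² + 3.06²) = 85.5 W/(m²·K).
F₀ = A × √((Cω)²+λ²) = 3.41 × 85.5 = 291 W/m².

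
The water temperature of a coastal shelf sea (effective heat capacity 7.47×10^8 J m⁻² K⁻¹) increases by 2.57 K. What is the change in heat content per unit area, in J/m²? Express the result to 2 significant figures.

Areal heat capacity C = 7.47×10^8 J m⁻² K⁻¹ (given).
ΔQ = C ΔT = 7.47×10^8 × 2.57 = 1.92×10^9 J/m².

1.9×10^9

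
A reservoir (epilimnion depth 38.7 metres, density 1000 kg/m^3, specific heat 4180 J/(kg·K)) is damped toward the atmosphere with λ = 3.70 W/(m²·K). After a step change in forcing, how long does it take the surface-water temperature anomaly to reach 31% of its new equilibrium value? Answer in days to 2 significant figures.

190 days

Areal heat capacity C = ρ c_p D = 1000 × 4180 × 38.7 = 1.62×10^8 J/(m^2 K).
τ = C / λ = 1.62×10^8 / 3.70 = 4.37×10^7 s.
Fraction reached: 1 − e^(−t/τ) = 0.31 ⇒ t = −τ ln(1 − 0.31) = τ × 0.371.
t = 1.62×10^7 s = 188 days.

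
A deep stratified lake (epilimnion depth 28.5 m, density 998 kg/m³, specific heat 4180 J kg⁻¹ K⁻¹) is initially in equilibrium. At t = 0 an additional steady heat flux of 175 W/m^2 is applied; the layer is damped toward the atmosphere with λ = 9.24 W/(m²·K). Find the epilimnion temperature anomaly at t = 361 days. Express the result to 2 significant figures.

17 K

Areal heat capacity C = ρ c_p D = 998 × 4180 × 28.5 = 1.19×10^8 J/(m^2 K).
τ = C / λ = 1.19×10^8 / 9.24 = 1.29×10^7 s.
Equilibrium anomaly ΔT_eq = F / λ = 175 / 9.24 = 18.9 K.
t = 361 days = 3.12×10^7 s, so t/τ = 2.42.
ΔT(t) = ΔT_eq (1 − e^(−t/τ)) = 18.9 × (1 − e^−2.42) = 17.3 K.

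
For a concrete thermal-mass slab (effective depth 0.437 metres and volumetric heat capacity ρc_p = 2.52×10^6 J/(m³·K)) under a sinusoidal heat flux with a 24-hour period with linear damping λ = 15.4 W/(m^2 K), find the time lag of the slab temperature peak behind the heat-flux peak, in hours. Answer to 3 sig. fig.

Areal heat capacity C = ρc_p × D = 2.52×10^6 × 0.437 = 1.10×10^6 J/(m^2 K).
ω = 2π / 86400 s = 7.27×10^-5 s⁻¹.
Phase lag φ = arctan(Cω/λ) = arctan(80.1/15.4) = 1.38 rad.
Time lag = φ / ω = 1.38 / 7.27×10^-5 = 19000 s = 5.27 hours.

5.27 hours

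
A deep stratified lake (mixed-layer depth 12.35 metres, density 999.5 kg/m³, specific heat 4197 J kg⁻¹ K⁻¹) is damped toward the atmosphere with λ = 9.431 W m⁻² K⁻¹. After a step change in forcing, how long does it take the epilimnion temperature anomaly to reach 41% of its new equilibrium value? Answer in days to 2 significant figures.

34 days

Areal heat capacity C = ρ c_p D = 999.5 × 4197 × 12.35 = 5.18×10^7 J m⁻² K⁻¹.
τ = C / λ = 5.18×10^7 / 9.431 = 5.49×10^6 s.
Fraction reached: 1 − e^(−t/τ) = 0.41 ⇒ t = −τ ln(1 − 0.41) = τ × 0.528.
t = 2.90×10^6 s = 33.5 days.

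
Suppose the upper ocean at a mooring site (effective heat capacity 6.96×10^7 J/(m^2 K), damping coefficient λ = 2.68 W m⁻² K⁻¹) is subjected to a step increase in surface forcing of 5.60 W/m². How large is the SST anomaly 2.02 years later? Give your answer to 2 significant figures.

Areal heat capacity C = 6.96×10^7 J/(m^2 K) (given).
τ = C / λ = 6.96×10^7 / 2.68 = 2.60×10^7 s.
Equilibrium anomaly ΔT_eq = F / λ = 5.60 / 2.68 = 2.09 K.
t = 2.02 years = 6.37×10^7 s, so t/τ = 2.45.
ΔT(t) = ΔT_eq (1 − e^(−t/τ)) = 2.09 × (1 − e^−2.45) = 1.91 K.

1.9 K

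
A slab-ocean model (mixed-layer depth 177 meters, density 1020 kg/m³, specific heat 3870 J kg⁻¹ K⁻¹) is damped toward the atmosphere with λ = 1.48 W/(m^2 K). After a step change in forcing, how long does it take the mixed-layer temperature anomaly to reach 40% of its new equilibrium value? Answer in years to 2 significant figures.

7.6 years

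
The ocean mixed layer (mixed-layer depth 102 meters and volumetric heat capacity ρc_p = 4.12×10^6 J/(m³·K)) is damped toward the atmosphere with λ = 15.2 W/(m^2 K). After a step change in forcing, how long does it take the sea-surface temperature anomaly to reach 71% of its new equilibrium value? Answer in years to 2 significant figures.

1.1 years

Areal heat capacity C = ρc_p × D = 4.12×10^6 × 102 = 4.20×10^8 J/(m^2 K).
τ = C / λ = 4.20×10^8 / 15.2 = 2.76×10^7 s.
Fraction reached: 1 − e^(−t/τ) = 0.71 ⇒ t = −τ ln(1 − 0.71) = τ × 1.24.
t = 3.42×10^7 s = 1.08 years.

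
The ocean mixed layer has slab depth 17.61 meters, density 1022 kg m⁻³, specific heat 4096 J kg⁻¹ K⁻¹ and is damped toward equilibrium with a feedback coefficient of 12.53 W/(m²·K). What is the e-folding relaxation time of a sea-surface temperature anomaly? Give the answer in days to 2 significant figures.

Areal heat capacity C = ρ c_p D = 1022 × 4096 × 17.61 = 7.37×10^7 J m⁻² K⁻¹.
Relaxation time τ = C / λ = 7.37×10^7 / 12.53 = 5.88×10^6 s.
In days: 5.88×10^6 s / (86400 s/day) = 68.1 days.

68 days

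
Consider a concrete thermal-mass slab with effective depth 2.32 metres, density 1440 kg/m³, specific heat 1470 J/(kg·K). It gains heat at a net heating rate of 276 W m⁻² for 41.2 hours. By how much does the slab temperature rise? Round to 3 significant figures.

Areal heat capacity C = ρ c_p D = 1440 × 1470 × 2.32 = 4.91×10^6 J m⁻² K⁻¹.
Net heat input Q = F Δt = 276 × (41.2 hours × 3600 s/hour) = 4.09×10^7 J/m².
ΔT = Q / C = 4.09×10^7 / 4.91×10^6 = 8.34 K.

8.34 K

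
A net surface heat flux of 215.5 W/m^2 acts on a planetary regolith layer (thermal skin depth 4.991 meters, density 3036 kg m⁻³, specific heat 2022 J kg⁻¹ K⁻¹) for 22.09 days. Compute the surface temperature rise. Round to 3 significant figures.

13.4 K

Areal heat capacity C = ρ c_p D = 3036 × 2022 × 4.991 = 3.06×10^7 J/(m^2 K).
Net heat input Q = F Δt = 215.5 × (22.09 days × 86400 s/day) = 4.11×10^8 J/m².
ΔT = Q / C = 4.11×10^8 / 3.06×10^7 = 13.4 K.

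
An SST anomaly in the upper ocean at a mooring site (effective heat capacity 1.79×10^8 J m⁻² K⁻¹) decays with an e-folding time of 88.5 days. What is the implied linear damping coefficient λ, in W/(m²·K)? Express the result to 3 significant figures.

23.4

Areal heat capacity C = 1.79×10^8 J m⁻² K⁻¹ (given).
τ = 88.5 days = 7.65×10^6 s.
λ = C / τ = 1.79×10^8 / 7.65×10^6 = 23.4 W/(m²·K).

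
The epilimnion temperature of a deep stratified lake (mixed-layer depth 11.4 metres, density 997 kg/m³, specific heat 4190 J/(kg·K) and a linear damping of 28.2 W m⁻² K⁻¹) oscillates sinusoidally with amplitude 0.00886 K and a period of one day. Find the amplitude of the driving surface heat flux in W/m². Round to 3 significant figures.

30.7

Areal heat capacity C = ρ c_p D = 997 × 4190 × 11.4 = 4.76×10^7 J/(m²·K).
ω = 2π / 86400 s = 7.27×10^-5 s⁻¹.
√((Cω)² + λ²) = √((3460)² + 28.2²) = 3460 W/(m²·K).
F₀ = A × √((Cω)²+λ²) = 0.00886 × 3460 = 30.7 W/m².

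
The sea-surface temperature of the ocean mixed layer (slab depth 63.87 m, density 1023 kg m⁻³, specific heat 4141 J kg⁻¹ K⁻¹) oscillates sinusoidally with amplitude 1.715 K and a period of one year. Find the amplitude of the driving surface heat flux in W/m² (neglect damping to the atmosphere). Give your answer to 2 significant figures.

Areal heat capacity C = ρ c_p D = 1023 × 4141 × 63.87 = 2.71×10^8 J/(m²·K).
ω = 2π / 3.15×10^7 s = 1.99×10^-7 s⁻¹.
Cω = 2.71×10^8 × 1.99×10^-7 = 53.9 W/(m²·K).
F₀ = A × Cω = 1.715 × 53.9 = 92.5 W/m².

92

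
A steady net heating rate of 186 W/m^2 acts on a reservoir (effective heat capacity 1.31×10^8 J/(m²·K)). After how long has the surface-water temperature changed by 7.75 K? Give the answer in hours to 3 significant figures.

1520 hours

Areal heat capacity C = 1.31×10^8 J/(m²·K) (given).
Time required: Δt = C ΔT / F = 1.31×10^8 × 7.75 / 186 = 5.46×10^6 s.
In hours: 5.46×10^6 s / (3600 s/hour) = 1520 hours.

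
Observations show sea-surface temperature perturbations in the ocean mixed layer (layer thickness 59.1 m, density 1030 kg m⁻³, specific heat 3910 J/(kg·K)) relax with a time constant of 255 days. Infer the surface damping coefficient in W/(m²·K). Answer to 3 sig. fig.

Areal heat capacity C = ρ c_p D = 1030 × 3910 × 59.1 = 2.38×10^8 J/(m^2 K).
τ = 255 days = 2.20×10^7 s.
λ = C / τ = 2.38×10^8 / 2.20×10^7 = 10.8 W/(m²·K).

10.8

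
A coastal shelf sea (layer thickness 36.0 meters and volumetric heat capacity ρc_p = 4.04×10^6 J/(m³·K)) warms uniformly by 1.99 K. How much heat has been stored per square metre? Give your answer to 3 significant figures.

2.89×10^8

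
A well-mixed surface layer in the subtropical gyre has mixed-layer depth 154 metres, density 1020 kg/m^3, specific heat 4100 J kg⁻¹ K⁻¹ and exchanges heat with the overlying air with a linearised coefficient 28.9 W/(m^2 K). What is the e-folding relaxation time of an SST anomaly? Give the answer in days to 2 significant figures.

260 days

Areal heat capacity C = ρ c_p D = 1020 × 4100 × 154 = 6.44×10^8 J/(m^2 K).
Relaxation time τ = C / λ = 6.44×10^8 / 28.9 = 2.23×10^7 s.
In days: 2.23×10^7 s / (86400 s/day) = 258 days.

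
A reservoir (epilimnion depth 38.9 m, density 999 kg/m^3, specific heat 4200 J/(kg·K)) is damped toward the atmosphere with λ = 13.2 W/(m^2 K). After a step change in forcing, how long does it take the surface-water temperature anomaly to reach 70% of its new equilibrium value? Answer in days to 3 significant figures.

Areal heat capacity C = ρ c_p D = 999 × 4200 × 38.9 = 1.63×10^8 J/(m²·K).
τ = C / λ = 1.63×10^8 / 13.2 = 1.24×10^7 s.
Fraction reached: 1 − e^(−t/τ) = 0.70 ⇒ t = −τ ln(1 − 0.70) = τ × 1.20.
t = 1.49×10^7 s = 172 days.

172 days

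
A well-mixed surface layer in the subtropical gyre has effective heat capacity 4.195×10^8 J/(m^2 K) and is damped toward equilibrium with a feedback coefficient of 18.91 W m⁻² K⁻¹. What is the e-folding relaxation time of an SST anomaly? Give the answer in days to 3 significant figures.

257 days

Areal heat capacity C = 4.195×10^8 J/(m^2 K) (given).
Relaxation time τ = C / λ = 4.19×10^8 / 18.91 = 2.22×10^7 s.
In days: 2.22×10^7 s / (86400 s/day) = 257 days.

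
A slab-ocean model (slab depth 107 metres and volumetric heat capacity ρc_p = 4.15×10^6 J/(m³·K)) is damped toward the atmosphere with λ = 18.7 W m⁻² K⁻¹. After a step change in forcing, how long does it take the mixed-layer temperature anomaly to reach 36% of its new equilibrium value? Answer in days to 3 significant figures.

123 days

Areal heat capacity C = ρc_p × D = 4.15×10^6 × 107 = 4.44×10^8 J m⁻² K⁻¹.
τ = C / λ = 4.44×10^8 / 18.7 = 2.37×10^7 s.
Fraction reached: 1 − e^(−t/τ) = 0.36 ⇒ t = −τ ln(1 − 0.36) = τ × 0.446.
t = 1.06×10^7 s = 123 days.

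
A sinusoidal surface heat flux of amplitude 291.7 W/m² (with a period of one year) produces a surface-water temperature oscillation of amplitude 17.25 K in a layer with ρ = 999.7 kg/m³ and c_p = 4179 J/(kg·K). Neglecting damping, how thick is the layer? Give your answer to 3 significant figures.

ω = 2π / 3.15×10^7 s = 1.99×10^-7 s⁻¹.
Required C = F₀ / (A ω) = 291.7 / (17.25 × 1.99×10^-7) = 8.49×10^7 J/(m²·K).
D = C / (ρ c_p) = 8.49×10^7 / (999.7 × 4179) = 20.3 m.

20.3 m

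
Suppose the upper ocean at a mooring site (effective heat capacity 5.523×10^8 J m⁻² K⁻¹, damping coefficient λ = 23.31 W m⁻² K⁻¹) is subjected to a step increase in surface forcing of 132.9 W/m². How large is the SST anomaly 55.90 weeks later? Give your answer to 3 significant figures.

4.33 K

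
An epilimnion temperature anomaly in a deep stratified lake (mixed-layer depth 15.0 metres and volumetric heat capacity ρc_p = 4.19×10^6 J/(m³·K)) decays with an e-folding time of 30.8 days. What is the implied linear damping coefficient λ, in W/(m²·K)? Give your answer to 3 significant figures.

Areal heat capacity C = ρc_p × D = 4.19×10^6 × 15.0 = 6.28×10^7 J/(m^2 K).
τ = 30.8 days = 2.66×10^6 s.
λ = C / τ = 6.28×10^7 / 2.66×10^6 = 23.6 W/(m²·K).

23.6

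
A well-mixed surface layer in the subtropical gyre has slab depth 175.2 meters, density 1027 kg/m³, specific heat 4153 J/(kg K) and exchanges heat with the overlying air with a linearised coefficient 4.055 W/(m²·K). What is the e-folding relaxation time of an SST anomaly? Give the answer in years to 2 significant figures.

5.8 years

Areal heat capacity C = ρ c_p D = 1027 × 4153 × 175.2 = 7.47×10^8 J/(m²·K).
Relaxation time τ = C / λ = 7.47×10^8 / 4.055 = 1.84×10^8 s.
In years: 1.84×10^8 s / (3.156×10^7 s/year) = 5.84 years.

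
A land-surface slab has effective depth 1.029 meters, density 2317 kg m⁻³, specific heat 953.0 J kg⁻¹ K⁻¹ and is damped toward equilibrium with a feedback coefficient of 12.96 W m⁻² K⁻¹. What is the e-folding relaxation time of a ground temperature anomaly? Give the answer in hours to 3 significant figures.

48.7 hours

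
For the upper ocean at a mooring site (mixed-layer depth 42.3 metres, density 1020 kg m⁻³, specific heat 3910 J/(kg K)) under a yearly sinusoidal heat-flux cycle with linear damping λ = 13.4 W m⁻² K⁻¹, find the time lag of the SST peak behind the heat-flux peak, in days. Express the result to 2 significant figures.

Areal heat capacity C = ρ c_p D = 1020 × 3910 × 42.3 = 1.69×10^8 J m⁻² K⁻¹.
ω = 2π / 3.15×10^7 s = 1.99×10^-7 s⁻¹.
Phase lag φ = arctan(Cω/λ) = arctan(33.6/13.4) = 1.19 rad.
Time lag = φ / ω = 1.19 / 1.99×10^-7 = 5.98×10^6 s = 69.2 days.

69 days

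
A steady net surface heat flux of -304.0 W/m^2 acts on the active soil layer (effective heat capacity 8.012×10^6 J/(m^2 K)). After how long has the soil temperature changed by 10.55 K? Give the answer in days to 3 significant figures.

Areal heat capacity C = 8.012×10^6 J/(m^2 K) (given).
Time required: Δt = C ΔT / F = 8.01×10^6 × -10.55 / -304.0 = 2.78×10^5 s.
In days: 2.78×10^5 s / (86400 s/day) = 3.22 days.

3.22 days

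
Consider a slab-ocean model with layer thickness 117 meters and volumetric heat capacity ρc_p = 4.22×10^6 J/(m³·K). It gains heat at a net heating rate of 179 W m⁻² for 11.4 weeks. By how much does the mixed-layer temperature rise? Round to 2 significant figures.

2.5 K

Areal heat capacity C = ρc_p × D = 4.22×10^6 × 117 = 4.94×10^8 J/(m^2 K).
Net heat input Q = F Δt = 179 × (11.4 weeks × 6.048×10^5 s/week) = 1.23×10^9 J/m².
ΔT = Q / C = 1.23×10^9 / 4.94×10^8 = 2.50 K.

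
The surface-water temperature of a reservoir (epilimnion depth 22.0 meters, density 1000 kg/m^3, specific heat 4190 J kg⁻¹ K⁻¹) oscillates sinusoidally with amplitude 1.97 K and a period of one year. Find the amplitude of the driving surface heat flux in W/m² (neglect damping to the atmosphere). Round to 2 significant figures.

36

Areal heat capacity C = ρ c_p D = 1000 × 4190 × 22.0 = 9.22×10^7 J/(m^2 K).
ω = 2π / 3.15×10^7 s = 1.99×10^-7 s⁻¹.
Cω = 9.22×10^7 × 1.99×10^-7 = 18.4 W/(m²·K).
F₀ = A × Cω = 1.97 × 18.4 = 36.2 W/m².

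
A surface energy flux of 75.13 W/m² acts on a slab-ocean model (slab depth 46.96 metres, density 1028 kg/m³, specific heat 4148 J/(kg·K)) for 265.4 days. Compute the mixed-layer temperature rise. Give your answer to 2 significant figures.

Areal heat capacity C = ρ c_p D = 1028 × 4148 × 46.96 = 2.00×10^8 J/(m²·K).
Net heat input Q = F Δt = 75.13 × (265.4 days × 86400 s/day) = 1.72×10^9 J/m².
ΔT = Q / C = 1.72×10^9 / 2.00×10^8 = 8.60 K.

8.6 K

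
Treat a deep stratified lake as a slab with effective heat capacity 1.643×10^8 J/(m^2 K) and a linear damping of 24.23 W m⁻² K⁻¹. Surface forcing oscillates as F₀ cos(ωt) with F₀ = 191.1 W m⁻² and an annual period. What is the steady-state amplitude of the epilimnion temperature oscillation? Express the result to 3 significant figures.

4.69 K

Areal heat capacity C = 1.643×10^8 J/(m^2 K) (given).
Angular frequency ω = 2π / T = 2π / 3.15×10^7 s = 1.99×10^-7 s⁻¹.
√((Cω)² + λ²) = √((32.7)² + 24.23²) = 40.7 W/(m²·K).
Amplitude A = F₀ / √((Cω)²+λ²) = 191.1 / 40.7 = 4.69 K.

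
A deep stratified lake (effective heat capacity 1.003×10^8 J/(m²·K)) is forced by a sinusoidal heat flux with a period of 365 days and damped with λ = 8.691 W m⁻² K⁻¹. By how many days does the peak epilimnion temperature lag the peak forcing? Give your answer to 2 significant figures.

67 days

Areal heat capacity C = 1.003×10^8 J/(m²·K) (given).
ω = 2π / 3.15×10^7 s = 1.99×10^-7 s⁻¹.
Phase lag φ = arctan(Cω/λ) = arctan(20.0/8.691) = 1.16 rad.
Time lag = φ / ω = 1.16 / 1.99×10^-7 = 5.83×10^6 s = 67.4 days.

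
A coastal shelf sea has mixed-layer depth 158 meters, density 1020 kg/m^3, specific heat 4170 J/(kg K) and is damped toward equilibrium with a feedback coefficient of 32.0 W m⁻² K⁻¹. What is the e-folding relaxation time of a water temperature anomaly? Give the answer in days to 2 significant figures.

240 days

Areal heat capacity C = ρ c_p D = 1020 × 4170 × 158 = 6.72×10^8 J/(m^2 K).
Relaxation time τ = C / λ = 6.72×10^8 / 32.0 = 2.10×10^7 s.
In days: 2.10×10^7 s / (86400 s/day) = 243 days.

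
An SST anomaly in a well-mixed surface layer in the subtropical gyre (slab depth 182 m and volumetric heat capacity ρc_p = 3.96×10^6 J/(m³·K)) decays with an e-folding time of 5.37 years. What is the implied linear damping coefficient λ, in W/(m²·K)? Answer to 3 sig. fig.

Areal heat capacity C = ρc_p × D = 3.96×10^6 × 182 = 7.21×10^8 J/(m^2 K).
τ = 5.37 years = 1.69×10^8 s.
λ = C / τ = 7.21×10^8 / 1.69×10^8 = 4.25 W/(m²·K).

4.25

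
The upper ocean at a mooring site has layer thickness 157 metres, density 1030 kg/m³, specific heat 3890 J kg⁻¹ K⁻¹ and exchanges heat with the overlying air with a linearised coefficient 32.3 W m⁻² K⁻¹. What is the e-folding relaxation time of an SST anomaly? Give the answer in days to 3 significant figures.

Areal heat capacity C = ρ c_p D = 1030 × 3890 × 157 = 6.29×10^8 J/(m²·K).
Relaxation time τ = C / λ = 6.29×10^8 / 32.3 = 1.95×10^7 s.
In days: 1.95×10^7 s / (86400 s/day) = 225 days.

225 days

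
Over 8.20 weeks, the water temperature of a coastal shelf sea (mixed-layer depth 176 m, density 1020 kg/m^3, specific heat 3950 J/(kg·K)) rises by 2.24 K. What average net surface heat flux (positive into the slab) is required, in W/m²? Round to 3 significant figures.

Areal heat capacity C = ρ c_p D = 1020 × 3950 × 176 = 7.09×10^8 J/(m²·K).
Required heat per unit area: Q = C ΔT = 7.09×10^8 × 2.24 = 1.59×10^9 J/m².
Flux F = Q / Δt = 1.59×10^9 / 4.96×10^6 s = 320 W/m².

320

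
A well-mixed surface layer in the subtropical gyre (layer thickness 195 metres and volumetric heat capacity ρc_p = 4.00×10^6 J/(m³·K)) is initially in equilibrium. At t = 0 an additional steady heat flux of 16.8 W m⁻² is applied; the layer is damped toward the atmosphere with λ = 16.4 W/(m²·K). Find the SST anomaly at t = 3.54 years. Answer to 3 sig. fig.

0.927 K

Areal heat capacity C = ρc_p × D = 4.00×10^6 × 195 = 7.80×10^8 J m⁻² K⁻¹.
τ = C / λ = 7.80×10^8 / 16.4 = 4.76×10^7 s.
Equilibrium anomaly ΔT_eq = F / λ = 16.8 / 16.4 = 1.02 K.
t = 3.54 years = 1.12×10^8 s, so t/τ = 2.35.
ΔT(t) = ΔT_eq (1 − e^(−t/τ)) = 1.02 × (1 − e^−2.35) = 0.927 K.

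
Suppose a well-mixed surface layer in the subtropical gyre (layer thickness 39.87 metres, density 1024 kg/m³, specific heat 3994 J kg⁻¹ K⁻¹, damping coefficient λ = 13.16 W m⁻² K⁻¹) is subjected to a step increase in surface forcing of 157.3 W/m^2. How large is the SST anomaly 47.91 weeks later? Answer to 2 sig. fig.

11 K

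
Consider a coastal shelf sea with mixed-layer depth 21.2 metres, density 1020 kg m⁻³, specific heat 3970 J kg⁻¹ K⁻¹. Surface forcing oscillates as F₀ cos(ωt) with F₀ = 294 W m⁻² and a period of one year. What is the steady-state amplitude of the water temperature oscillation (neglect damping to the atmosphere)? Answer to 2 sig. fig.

17 K

Areal heat capacity C = ρ c_p D = 1020 × 3970 × 21.2 = 8.58×10^7 J/(m²·K).
Angular frequency ω = 2π / T = 2π / 3.15×10^7 s = 1.99×10^-7 s⁻¹.
Cω = 8.58×10^7 × 1.99×10^-7 = 17.1 W/(m²·K).
Amplitude A = F₀ / (Cω) = 294 / 17.1 = 17.2 K.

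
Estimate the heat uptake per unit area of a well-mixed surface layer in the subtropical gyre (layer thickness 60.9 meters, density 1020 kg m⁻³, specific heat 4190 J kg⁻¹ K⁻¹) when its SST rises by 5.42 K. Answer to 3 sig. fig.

Areal heat capacity C = ρ c_p D = 1020 × 4190 × 60.9 = 2.60×10^8 J/(m^2 K).
ΔQ = C ΔT = 2.60×10^8 × 5.42 = 1.41×10^9 J/m².

1.41×10^9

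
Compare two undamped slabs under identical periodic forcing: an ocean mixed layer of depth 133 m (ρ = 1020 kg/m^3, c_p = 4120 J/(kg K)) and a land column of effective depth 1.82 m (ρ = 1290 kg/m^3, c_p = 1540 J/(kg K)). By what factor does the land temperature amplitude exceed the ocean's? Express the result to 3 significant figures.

C_ocean = 1020 × 4120 × 133 = 5.59×10^8 J/(m²·K).
C_land = 1290 × 1540 × 1.82 = 3.62×10^6 J/(m²·K).
Undamped amplitude ∝ 1/C, so A_land/A_ocean = C_ocean/C_land = 155.

155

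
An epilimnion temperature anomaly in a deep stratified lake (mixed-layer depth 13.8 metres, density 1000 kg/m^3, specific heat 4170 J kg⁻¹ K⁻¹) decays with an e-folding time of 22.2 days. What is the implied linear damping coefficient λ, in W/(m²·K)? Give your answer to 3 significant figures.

30.0

Areal heat capacity C = ρ c_p D = 1000 × 4170 × 13.8 = 5.75×10^7 J m⁻² K⁻¹.
τ = 22.2 days = 1.92×10^6 s.
λ = C / τ = 5.75×10^7 / 1.92×10^6 = 30.0 W/(m²·K).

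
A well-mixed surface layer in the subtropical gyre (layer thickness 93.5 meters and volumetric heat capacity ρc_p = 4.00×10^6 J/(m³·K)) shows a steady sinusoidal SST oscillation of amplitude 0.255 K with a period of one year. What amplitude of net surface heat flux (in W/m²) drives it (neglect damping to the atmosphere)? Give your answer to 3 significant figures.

19.0

Areal heat capacity C = ρc_p × D = 4.00×10^6 × 93.5 = 3.74×10^8 J/(m^2 K).
ω = 2π / 3.15×10^7 s = 1.99×10^-7 s⁻¹.
Cω = 3.74×10^8 × 1.99×10^-7 = 74.5 W/(m²·K).
F₀ = A × Cω = 0.255 × 74.5 = 19.0 W/m².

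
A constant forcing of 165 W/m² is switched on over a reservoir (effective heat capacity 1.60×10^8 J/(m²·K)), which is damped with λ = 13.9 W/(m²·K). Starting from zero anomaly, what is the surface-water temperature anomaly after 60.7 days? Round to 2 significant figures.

Areal heat capacity C = 1.60×10^8 J/(m²·K) (given).
τ = C / λ = 1.60×10^8 / 13.9 = 1.15×10^7 s.
Equilibrium anomaly ΔT_eq = F / λ = 165 / 13.9 = 11.9 K.
t = 60.7 days = 5.24×10^6 s, so t/τ = 0.456.
ΔT(t) = ΔT_eq (1 − e^(−t/τ)) = 11.9 × (1 − e^−0.456) = 4.34 K.

4.3 K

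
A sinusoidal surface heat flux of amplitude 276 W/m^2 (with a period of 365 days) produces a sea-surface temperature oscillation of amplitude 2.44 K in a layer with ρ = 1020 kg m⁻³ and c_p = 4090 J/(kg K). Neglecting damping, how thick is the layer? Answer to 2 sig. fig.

140 m

ω = 2π / 3.15×10^7 s = 1.99×10^-7 s⁻¹.
Required C = F₀ / (A ω) = 276 / (2.44 × 1.99×10^-7) = 5.68×10^8 J/(m²·K).
D = C / (ρ c_p) = 5.68×10^8 / (1020 × 4090) = 136 m.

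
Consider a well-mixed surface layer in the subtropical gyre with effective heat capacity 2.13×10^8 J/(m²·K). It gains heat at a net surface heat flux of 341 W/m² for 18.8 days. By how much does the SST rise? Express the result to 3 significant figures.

2.60 K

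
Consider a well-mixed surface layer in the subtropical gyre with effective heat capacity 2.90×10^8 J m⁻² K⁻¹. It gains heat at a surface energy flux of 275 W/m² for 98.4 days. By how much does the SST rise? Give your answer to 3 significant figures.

Areal heat capacity C = 2.90×10^8 J m⁻² K⁻¹ (given).
Net heat input Q = F Δt = 275 × (98.4 days × 86400 s/day) = 2.34×10^9 J/m².
ΔT = Q / C = 2.34×10^9 / 2.90×10^8 = 8.06 K.

8.06 K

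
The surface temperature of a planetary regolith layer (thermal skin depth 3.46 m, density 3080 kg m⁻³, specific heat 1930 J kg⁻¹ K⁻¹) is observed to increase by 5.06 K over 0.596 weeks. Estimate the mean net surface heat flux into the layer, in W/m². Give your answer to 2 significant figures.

290

Areal heat capacity C = ρ c_p D = 3080 × 1930 × 3.46 = 2.06×10^7 J/(m^2 K).
Required heat per unit area: Q = C ΔT = 2.06×10^7 × 5.06 = 1.04×10^8 J/m².
Flux F = Q / Δt = 1.04×10^8 / 3.60×10^5 s = 289 W/m².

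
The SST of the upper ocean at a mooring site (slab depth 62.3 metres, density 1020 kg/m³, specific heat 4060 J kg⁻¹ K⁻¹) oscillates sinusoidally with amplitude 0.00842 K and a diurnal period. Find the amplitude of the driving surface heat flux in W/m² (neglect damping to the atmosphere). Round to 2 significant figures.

160

Areal heat capacity C = ρ c_p D = 1020 × 4060 × 62.3 = 2.58×10^8 J m⁻² K⁻¹.
ω = 2π / 86400 s = 7.27×10^-5 s⁻¹.
Cω = 2.58×10^8 × 7.27×10^-5 = 18800 W/(m²·K).
F₀ = A × Cω = 0.00842 × 18800 = 158 W/m².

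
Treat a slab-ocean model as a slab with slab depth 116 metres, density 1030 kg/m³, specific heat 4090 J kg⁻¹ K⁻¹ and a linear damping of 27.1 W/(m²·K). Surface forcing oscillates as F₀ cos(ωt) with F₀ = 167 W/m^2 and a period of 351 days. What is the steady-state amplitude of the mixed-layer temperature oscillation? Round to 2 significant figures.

Areal heat capacity C = ρ c_p D = 1030 × 4090 × 116 = 4.89×10^8 J/(m^2 K).
Angular frequency ω = 2π / T = 2π / 3.03×10^7 s = 2.07×10^-7 s⁻¹.
√((Cω)² + λ²) = √((101)² + 27.1²) = 105 W/(m²·K).
Amplitude A = F₀ / √((Cω)²+λ²) = 167 / 105 = 1.59 K.

1.6 K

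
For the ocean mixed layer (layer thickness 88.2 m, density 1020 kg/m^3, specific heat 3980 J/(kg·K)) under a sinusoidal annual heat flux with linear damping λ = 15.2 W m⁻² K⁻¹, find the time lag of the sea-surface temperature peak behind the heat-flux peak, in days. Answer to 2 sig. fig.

Areal heat capacity C = ρ c_p D = 1020 × 3980 × 88.2 = 3.58×10^8 J/(m²·K).
ω = 2π / 3.15×10^7 s = 1.99×10^-7 s⁻¹.
Phase lag φ = arctan(Cω/λ) = arctan(71.3/15.2) = 1.36 rad.
Time lag = φ / ω = 1.36 / 1.99×10^-7 = 6.83×10^6 s = 79.1 days.

79 days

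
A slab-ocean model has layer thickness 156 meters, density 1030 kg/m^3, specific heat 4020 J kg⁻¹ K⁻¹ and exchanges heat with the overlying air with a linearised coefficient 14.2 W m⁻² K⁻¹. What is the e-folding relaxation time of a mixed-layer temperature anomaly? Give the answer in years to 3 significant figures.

Areal heat capacity C = ρ c_p D = 1030 × 4020 × 156 = 6.46×10^8 J/(m^2 K).
Relaxation time τ = C / λ = 6.46×10^8 / 14.2 = 4.55×10^7 s.
In years: 4.55×10^7 s / (3.156×10^7 s/year) = 1.44 years.

1.44 years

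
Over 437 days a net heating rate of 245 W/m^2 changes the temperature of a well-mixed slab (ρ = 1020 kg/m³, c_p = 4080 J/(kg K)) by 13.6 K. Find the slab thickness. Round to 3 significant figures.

163 m

Heat input Q = F Δt = 245 × 3.78×10^7 s = 9.25×10^9 J/m².
Required areal heat capacity C = Q / ΔT = 6.80×10^8 J/(m²·K).
Depth D = C / (ρ c_p) = 6.80×10^8 / (1020 × 4080) = 163 m.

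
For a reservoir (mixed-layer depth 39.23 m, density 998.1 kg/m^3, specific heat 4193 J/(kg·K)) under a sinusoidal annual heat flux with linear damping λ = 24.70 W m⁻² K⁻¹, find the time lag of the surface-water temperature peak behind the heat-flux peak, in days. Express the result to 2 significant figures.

Areal heat capacity C = ρ c_p D = 998.1 × 4193 × 39.23 = 1.64×10^8 J m⁻² K⁻¹.
ω = 2π / 3.15×10^7 s = 1.99×10^-7 s⁻¹.
Phase lag φ = arctan(Cω/λ) = arctan(32.7/24.70) = 0.924 rad.
Time lag = φ / ω = 0.924 / 1.99×10^-7 = 4.64×10^6 s = 53.7 days.

54 days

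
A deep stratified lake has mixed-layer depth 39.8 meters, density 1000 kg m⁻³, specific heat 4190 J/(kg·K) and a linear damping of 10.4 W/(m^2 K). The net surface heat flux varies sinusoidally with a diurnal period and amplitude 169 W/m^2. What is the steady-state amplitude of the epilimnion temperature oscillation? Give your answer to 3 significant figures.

Areal heat capacity C = ρ c_p D = 1000 × 4190 × 39.8 = 1.67×10^8 J/(m^2 K).
Angular frequency ω = 2π / T = 2π / 86400 s = 7.27×10^-5 s⁻¹.
√((Cω)² + λ²) = √((12100)² + 10.4²) = 12100 W/(m²·K).
Amplitude A = F₀ / √((Cω)²+λ²) = 169 / 12100 = 0.0139 K.

0.0139 K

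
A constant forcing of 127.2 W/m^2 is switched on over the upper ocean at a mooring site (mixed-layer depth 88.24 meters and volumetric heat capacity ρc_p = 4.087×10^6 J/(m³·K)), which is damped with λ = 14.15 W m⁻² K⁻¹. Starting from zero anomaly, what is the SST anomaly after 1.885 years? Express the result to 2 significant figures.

8.1 K

Areal heat capacity C = ρc_p × D = 4.087×10^6 × 88.24 = 3.61×10^8 J m⁻² K⁻¹.
τ = C / λ = 3.61×10^8 / 14.15 = 2.55×10^7 s.
Equilibrium anomaly ΔT_eq = F / λ = 127.2 / 14.15 = 8.99 K.
t = 1.885 years = 5.95×10^7 s, so t/τ = 2.33.
ΔT(t) = ΔT_eq (1 − e^(−t/τ)) = 8.99 × (1 − e^−2.33) = 8.12 K.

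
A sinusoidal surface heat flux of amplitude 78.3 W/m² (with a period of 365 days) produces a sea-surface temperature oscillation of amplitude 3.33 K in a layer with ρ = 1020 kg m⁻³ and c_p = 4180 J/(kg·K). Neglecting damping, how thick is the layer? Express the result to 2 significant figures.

28 m

ω = 2π / 3.15×10^7 s = 1.99×10^-7 s⁻¹.
Required C = F₀ / (A ω) = 78.3 / (3.33 × 1.99×10^-7) = 1.18×10^8 J/(m²·K).
D = C / (ρ c_p) = 1.18×10^8 / (1020 × 4180) = 27.7 m.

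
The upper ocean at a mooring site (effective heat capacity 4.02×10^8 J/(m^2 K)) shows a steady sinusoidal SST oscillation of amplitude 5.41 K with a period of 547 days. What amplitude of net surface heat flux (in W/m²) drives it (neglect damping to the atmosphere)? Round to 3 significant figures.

289

Areal heat capacity C = 4.02×10^8 J/(m^2 K) (given).
ω = 2π / 4.73×10^7 s = 1.33×10^-7 s⁻¹.
Cω = 4.02×10^8 × 1.33×10^-7 = 53.4 W/(m²·K).
F₀ = A × Cω = 5.41 × 53.4 = 289 W/m².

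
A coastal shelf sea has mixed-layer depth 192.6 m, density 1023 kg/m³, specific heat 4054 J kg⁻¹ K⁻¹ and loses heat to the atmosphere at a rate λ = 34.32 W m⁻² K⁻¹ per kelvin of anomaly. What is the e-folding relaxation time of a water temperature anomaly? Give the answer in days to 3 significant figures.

Areal heat capacity C = ρ c_p D = 1023 × 4054 × 192.6 = 7.99×10^8 J/(m^2 K).
Relaxation time τ = C / λ = 7.99×10^8 / 34.32 = 2.33×10^7 s.
In days: 2.33×10^7 s / (86400 s/day) = 269 days.

269 days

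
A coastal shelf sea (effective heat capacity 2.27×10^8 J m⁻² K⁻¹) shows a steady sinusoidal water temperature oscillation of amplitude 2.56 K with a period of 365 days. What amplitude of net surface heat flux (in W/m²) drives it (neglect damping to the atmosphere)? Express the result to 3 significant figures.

116

Areal heat capacity C = 2.27×10^8 J m⁻² K⁻¹ (given).
ω = 2π / 3.15×10^7 s = 1.99×10^-7 s⁻¹.
Cω = 2.27×10^8 × 1.99×10^-7 = 45.2 W/(m²·K).
F₀ = A × Cω = 2.56 × 45.2 = 116 W/m².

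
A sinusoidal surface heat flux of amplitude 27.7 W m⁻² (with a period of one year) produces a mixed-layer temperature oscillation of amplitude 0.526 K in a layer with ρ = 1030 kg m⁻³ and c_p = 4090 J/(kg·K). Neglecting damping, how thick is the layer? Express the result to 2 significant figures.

ω = 2π / 3.15×10^7 s = 1.99×10^-7 s⁻¹.
Required C = F₀ / (A ω) = 27.7 / (0.526 × 1.99×10^-7) = 2.64×10^8 J/(m²·K).
D = C / (ρ c_p) = 2.64×10^8 / (1030 × 4090) = 62.7 m.

63 m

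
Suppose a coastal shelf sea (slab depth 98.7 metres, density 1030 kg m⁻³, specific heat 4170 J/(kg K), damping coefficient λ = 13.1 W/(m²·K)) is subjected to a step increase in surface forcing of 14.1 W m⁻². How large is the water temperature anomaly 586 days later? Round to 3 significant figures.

0.851 K

Areal heat capacity C = ρ c_p D = 1030 × 4170 × 98.7 = 4.24×10^8 J m⁻² K⁻¹.
τ = C / λ = 4.24×10^8 / 13.1 = 3.24×10^7 s.
Equilibrium anomaly ΔT_eq = F / λ = 14.1 / 13.1 = 1.08 K.
t = 586 days = 5.06×10^7 s, so t/τ = 1.56.
ΔT(t) = ΔT_eq (1 − e^(−t/τ)) = 1.08 × (1 − e^−1.56) = 0.851 K.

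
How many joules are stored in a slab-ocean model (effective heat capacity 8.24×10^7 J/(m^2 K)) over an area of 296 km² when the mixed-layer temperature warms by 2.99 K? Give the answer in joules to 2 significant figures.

7.3×10^16 J

Areal heat capacity C = 8.24×10^7 J/(m^2 K) (given).
Heat per unit area: q = C ΔT = 8.24×10^7 × 2.99 = 2.46×10^8 J/m².
Total heat: Q = q × A = 2.46×10^8 × (296 × 10⁶ m²) = 7.29×10^16 J.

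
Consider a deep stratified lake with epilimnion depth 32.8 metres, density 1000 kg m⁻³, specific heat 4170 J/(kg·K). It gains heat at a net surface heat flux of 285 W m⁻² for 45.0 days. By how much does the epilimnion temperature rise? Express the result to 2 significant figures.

Areal heat capacity C = ρ c_p D = 1000 × 4170 × 32.8 = 1.37×10^8 J/(m^2 K).
Net heat input Q = F Δt = 285 × (45.0 days × 86400 s/day) = 1.11×10^9 J/m².
ΔT = Q / C = 1.11×10^9 / 1.37×10^8 = 8.10 K.

8.1 K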